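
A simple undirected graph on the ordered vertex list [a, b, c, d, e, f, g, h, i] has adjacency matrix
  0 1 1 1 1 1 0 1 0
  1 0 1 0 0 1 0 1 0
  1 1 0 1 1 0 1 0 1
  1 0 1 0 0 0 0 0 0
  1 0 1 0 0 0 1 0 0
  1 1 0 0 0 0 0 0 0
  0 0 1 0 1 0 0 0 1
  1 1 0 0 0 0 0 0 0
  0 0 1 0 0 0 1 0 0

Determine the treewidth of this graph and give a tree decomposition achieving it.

The largest bag has 3 vertices, giving width 2; this decomposition certifies tw(G) ≤ 2. Conversely, {a, b, h} is a clique of size 3, and the vertices of any clique must share a bag in every tree decomposition; so some bag has ≥ 3 vertices and tw(G) ≥ 2. Therefore the treewidth is 2.

Treewidth 2.
One such decomposition:
Bags: B1 = {a, b, h}  B2 = {a, b, c}  B3 = {a, b, f}  B4 = {a, c, d}  B5 = {a, c, e}  B6 = {c, e, g}  B7 = {c, g, i}
Tree: B1–B2, B2–B3, B2–B4, B4–B5, B5–B6, B6–B7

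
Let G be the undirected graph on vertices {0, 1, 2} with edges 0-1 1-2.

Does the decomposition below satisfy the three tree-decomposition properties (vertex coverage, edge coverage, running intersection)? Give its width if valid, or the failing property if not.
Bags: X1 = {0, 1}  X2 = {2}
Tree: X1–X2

No — edge (1,2) lies in no bag.

A tree decomposition must satisfy three properties: every vertex lies in some bag; for every edge, both endpoints lie together in some bag; and for every vertex, the bags containing it form a connected subtree. Here edge (1,2) lies in no bag, so the decomposition is invalid.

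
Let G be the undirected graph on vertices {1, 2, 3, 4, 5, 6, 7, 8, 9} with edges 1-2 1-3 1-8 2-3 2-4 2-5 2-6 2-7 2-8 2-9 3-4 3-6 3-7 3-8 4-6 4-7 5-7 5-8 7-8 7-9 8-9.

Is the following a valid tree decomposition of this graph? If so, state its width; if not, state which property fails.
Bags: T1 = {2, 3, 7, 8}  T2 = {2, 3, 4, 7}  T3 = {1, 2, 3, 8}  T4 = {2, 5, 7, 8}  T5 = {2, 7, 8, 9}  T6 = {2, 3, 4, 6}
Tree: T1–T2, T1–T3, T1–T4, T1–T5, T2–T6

Yes; width 3.

Vertex coverage: the bags together contain {1, 2, 3, 4, 5, 6, 7, 8, 9}, the full vertex set. Edge coverage: each edge of G has both endpoints in at least one bag. Running intersection: for every vertex, the bags containing it form a connected subtree. All three properties hold, so this is a valid tree decomposition of width max|bag| − 1 = 3, and hence tw(G) ≤ 3.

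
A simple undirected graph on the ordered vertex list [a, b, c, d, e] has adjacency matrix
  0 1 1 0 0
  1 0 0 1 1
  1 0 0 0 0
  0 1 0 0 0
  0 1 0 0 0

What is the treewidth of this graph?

1

A width-1 tree decomposition is:
Bags: B1 = {b, e}  B2 = {a, b}  B3 = {a, c}  B4 = {b, d}
Tree: B1–B2, B2–B3, B1–B4
The largest bag has 2 vertices, giving width 1; this decomposition certifies tw(G) ≤ 1. Since G has at least one edge (e.g. e–b), it is not an edgeless graph, so tw(G) ≥ 1. Therefore the treewidth is 1.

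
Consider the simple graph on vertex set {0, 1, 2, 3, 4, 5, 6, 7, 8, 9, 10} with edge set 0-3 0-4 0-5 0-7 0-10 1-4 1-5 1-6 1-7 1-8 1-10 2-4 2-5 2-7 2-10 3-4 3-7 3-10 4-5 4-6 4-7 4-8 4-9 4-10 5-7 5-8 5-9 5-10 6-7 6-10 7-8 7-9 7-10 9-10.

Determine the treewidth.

4

A width-4 tree decomposition is:
Bags: B1 = {1, 4, 5, 7, 10}  B2 = {2, 4, 5, 7, 10}  B3 = {4, 5, 7, 9, 10}  B4 = {0, 4, 5, 7, 10}  B5 = {0, 3, 4, 7, 10}  B6 = {1, 4, 5, 7, 8}  B7 = {1, 4, 6, 7, 10}
Tree: B1–B2, B1–B3, B1–B4, B4–B5, B1–B6, B1–B7
Each bag holds 5 vertices, so the decomposition has width 4, which upper-bounds the treewidth. On the other hand G contains the 5-clique {1, 4, 5, 7, 8}. A clique must lie in a single bag of any decomposition, so no decomposition can have width below 4. Therefore the treewidth is 4.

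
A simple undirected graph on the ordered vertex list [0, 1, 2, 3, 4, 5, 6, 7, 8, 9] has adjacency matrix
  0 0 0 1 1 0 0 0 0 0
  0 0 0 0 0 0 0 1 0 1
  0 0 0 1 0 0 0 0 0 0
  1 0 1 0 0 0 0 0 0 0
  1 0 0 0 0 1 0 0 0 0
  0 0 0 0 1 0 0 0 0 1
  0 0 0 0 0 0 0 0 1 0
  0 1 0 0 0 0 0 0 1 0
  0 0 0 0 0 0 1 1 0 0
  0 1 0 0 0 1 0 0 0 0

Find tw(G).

A width-1 tree decomposition is:
Bags: B1 = {2, 3}  B2 = {0, 3}  B3 = {0, 4}  B4 = {4, 5}  B5 = {5, 9}  B6 = {1, 9}  B7 = {1, 7}  B8 = {7, 8}  B9 = {6, 8}
Tree: B1–B2, B2–B3, B3–B4, B4–B5, B5–B6, B6–B7, B7–B8, B8–B9
The largest bag has 2 vertices, giving width 1; this decomposition certifies tw(G) ≤ 1. Since G has at least one edge (e.g. 2–3), it is not an edgeless graph, so tw(G) ≥ 1. Therefore the treewidth is 1.

1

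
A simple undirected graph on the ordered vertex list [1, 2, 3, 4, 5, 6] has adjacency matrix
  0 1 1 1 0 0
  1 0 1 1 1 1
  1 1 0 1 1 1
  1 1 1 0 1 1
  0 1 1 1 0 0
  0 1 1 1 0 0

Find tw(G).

3

A width-3 tree decomposition is:
Bags: B1 = {1, 2, 3, 4}  B2 = {2, 3, 4, 5}  B3 = {2, 3, 4, 6}
Tree: B1–B2, B1–B3
Each bag holds 4 vertices, so the decomposition has width 3, which upper-bounds the treewidth. For the lower bound, the 4 vertices {1, 2, 3, 4} are pairwise adjacent, and any tree decomposition puts a clique entirely inside one bag — forcing width ≥ 3. Hence tw(G) = 3 exactly.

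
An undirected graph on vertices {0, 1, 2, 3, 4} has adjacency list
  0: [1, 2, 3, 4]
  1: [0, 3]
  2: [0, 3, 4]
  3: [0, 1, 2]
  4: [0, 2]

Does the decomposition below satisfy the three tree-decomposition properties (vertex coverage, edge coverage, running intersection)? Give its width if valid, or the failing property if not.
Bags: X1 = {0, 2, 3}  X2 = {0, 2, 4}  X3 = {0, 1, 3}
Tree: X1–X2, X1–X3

Every vertex of G appears in some bag (union = {0, 1, 2, 3, 4}); every edge is covered by a bag; and for each vertex v the set of bags containing v is connected in the bag tree. The decomposition is therefore valid. The largest bag has 3 vertices, so the width is 2.

Yes; width 2.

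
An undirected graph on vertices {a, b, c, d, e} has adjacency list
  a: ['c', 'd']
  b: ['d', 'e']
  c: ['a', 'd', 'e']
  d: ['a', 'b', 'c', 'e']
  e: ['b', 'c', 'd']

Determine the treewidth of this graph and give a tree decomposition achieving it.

Treewidth 2.
One optimal decomposition is:
Bags: B1 = {a, c, d}  B2 = {c, d, e}  B3 = {b, d, e}
Tree: B1–B2, B2–B3

Each bag holds 3 vertices, so the decomposition has width 2, which upper-bounds the treewidth. For the lower bound, the 3 vertices {c, d, e} are pairwise adjacent, and any tree decomposition puts a clique entirely inside one bag — forcing width ≥ 2. Hence tw(G) = 2 exactly.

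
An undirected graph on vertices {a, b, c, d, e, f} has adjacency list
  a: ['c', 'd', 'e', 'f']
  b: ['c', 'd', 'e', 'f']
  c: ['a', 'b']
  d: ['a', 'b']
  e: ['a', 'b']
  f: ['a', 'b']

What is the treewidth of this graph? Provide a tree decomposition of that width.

Treewidth 2.
One such decomposition:
Bags: B1 = {a, b, e}  B2 = {a, b, d}  B3 = {a, b, f}  B4 = {a, b, c}
Tree: B1–B2, B2–B3, B3–B4

The largest bag has 3 vertices, giving width 2; this decomposition certifies tw(G) ≤ 2. Since a–e–b–d–a is a cycle in G, G is not acyclic. Forests are exactly the graphs of treewidth ≤ 1, so tw(G) ≥ 2. Therefore the treewidth is 2.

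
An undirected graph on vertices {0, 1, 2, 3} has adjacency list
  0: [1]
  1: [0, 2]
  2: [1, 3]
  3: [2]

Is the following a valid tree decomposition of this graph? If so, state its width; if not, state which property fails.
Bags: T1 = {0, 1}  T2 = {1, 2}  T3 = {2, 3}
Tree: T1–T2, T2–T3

Every vertex of G appears in some bag (union = {0, 1, 2, 3}); every edge is covered by a bag; and for each vertex v the set of bags containing v is connected in the bag tree. The decomposition is therefore valid. The largest bag has 2 vertices, so the width is 1.

Yes; width 1.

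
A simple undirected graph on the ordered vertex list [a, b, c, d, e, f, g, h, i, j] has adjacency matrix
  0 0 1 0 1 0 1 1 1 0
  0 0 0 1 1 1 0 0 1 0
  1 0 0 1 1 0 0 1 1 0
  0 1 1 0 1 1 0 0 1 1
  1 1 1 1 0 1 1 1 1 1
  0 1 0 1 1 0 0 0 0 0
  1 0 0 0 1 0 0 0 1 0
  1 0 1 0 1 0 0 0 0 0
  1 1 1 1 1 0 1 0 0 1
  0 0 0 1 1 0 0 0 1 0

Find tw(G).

3

A width-3 tree decomposition is:
Bags: B1 = {d, e, i, j}  B2 = {c, d, e, i}  B3 = {a, c, e, i}  B4 = {b, d, e, i}  B5 = {a, e, g, i}  B6 = {a, c, e, h}  B7 = {b, d, e, f}
Tree: B1–B2, B2–B3, B2–B4, B3–B5, B3–B6, B4–B7
Each bag holds 4 vertices, so the decomposition has width 3, which upper-bounds the treewidth. Conversely, {a, c, e, h} is a clique of size 4, and the vertices of any clique must share a bag in every tree decomposition; so some bag has ≥ 4 vertices and tw(G) ≥ 3. The upper and lower bounds meet at 3, so that is the treewidth.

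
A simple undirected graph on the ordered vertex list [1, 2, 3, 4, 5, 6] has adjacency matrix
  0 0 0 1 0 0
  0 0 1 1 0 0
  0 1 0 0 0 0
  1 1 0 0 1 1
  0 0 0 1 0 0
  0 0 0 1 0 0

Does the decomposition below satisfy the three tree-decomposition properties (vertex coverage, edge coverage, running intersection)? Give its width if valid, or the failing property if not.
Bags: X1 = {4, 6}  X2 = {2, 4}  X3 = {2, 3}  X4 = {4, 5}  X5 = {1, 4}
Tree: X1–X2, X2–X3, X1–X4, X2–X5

Yes; width 1.

Checking the three conditions: (i) the bags cover all of {1, 2, 3, 4, 5, 6}; (ii) for each edge, some bag contains both endpoints; (iii) the bags containing any fixed vertex form a subtree. All hold, so the decomposition is valid with width 2 − 1 = 1.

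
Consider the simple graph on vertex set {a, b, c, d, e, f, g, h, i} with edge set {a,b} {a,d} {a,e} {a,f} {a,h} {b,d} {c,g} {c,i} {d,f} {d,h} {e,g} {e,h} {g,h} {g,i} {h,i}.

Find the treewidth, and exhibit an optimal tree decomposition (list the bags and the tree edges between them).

Each bag holds 3 vertices, so the decomposition has width 2, which upper-bounds the treewidth. On the other hand G contains the 3-clique {a, d, h}. A clique must lie in a single bag of any decomposition, so no decomposition can have width below 2. The upper and lower bounds meet at 2, so that is the treewidth.

Treewidth 2.
One such decomposition:
Bags: B1 = {e, g, h}  B2 = {a, e, h}  B3 = {a, d, h}  B4 = {g, h, i}  B5 = {a, d, f}  B6 = {c, g, i}  B7 = {a, b, d}
Tree: B1–B2, B2–B3, B1–B4, B3–B5, B4–B6, B3–B7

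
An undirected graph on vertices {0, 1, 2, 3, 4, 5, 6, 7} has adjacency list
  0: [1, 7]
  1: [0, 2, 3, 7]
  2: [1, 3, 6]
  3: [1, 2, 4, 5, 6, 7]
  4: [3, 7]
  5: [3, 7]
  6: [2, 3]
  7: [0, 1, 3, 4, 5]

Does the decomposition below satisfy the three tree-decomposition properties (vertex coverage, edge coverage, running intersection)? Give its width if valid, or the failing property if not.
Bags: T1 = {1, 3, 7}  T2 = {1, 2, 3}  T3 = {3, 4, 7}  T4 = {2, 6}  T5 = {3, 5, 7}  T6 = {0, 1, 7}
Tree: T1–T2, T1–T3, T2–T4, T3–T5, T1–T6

No — edge (3,6) lies in no bag.

A tree decomposition must satisfy three properties: every vertex lies in some bag; for every edge, both endpoints lie together in some bag; and for every vertex, the bags containing it form a connected subtree. Here edge (3,6) lies in no bag, so the decomposition is invalid.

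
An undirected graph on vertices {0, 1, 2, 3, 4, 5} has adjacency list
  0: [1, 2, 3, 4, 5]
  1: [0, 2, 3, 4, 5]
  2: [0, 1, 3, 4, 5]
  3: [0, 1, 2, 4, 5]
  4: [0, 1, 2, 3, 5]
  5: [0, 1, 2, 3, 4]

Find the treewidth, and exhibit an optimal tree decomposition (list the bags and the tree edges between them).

With just one bag of size 6, the width is 6 − 1 = 5, so tw(G) ≤ 5. Conversely, {0, 1, 2, 3, 4, 5} is a clique of size 6, and the vertices of any clique must share a bag in every tree decomposition; so some bag has ≥ 6 vertices and tw(G) ≥ 5. Hence tw(G) = 5 exactly.

Treewidth 5.
One optimal decomposition is:
Bags: B1 = {0, 1, 2, 3, 4, 5}
Tree: (single bag)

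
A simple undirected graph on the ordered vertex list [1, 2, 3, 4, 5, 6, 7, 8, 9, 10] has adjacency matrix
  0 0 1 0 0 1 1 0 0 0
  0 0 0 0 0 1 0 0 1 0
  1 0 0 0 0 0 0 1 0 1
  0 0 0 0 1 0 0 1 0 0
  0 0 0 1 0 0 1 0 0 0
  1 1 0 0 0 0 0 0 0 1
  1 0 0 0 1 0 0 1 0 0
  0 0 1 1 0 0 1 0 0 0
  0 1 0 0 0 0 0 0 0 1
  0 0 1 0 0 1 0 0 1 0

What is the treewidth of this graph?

2

A width-2 tree decomposition is:
Bags: B1 = {2, 9, 10}  B2 = {2, 6, 10}  B3 = {3, 6, 10}  B4 = {1, 3, 6}  B5 = {1, 3, 8}  B6 = {1, 7, 8}  B7 = {4, 7, 8}  B8 = {4, 5, 7}
Tree: B1–B2, B2–B3, B3–B4, B4–B5, B5–B6, B6–B7, B7–B8
The largest bag has 3 vertices, giving width 2; this decomposition certifies tw(G) ≤ 2. Since 9–2–6–10–9 is a cycle in G, G is not acyclic. Forests are exactly the graphs of treewidth ≤ 1, so tw(G) ≥ 2. Hence tw(G) = 2 exactly.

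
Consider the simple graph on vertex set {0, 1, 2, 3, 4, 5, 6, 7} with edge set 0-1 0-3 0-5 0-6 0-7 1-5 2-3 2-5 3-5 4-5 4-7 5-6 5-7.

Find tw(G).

A width-2 tree decomposition is:
Bags: B1 = {0, 1, 5}  B2 = {0, 5, 6}  B3 = {0, 5, 7}  B4 = {0, 3, 5}  B5 = {4, 5, 7}  B6 = {2, 3, 5}
Tree: B1–B2, B2–B3, B3–B4, B3–B5, B4–B6
The largest bag has 3 vertices, giving width 2; this decomposition certifies tw(G) ≤ 2. Conversely, {0, 1, 5} is a clique of size 3, and the vertices of any clique must share a bag in every tree decomposition; so some bag has ≥ 3 vertices and tw(G) ≥ 2. Hence tw(G) = 2 exactly.

2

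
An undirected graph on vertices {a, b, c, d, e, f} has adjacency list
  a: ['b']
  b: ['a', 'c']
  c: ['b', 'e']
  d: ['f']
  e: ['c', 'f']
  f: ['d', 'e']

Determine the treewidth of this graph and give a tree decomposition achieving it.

Each bag holds 2 vertices, so the decomposition has width 1, which upper-bounds the treewidth. Since G has at least one edge (e.g. a–b), it is not an edgeless graph, so tw(G) ≥ 1. Therefore the treewidth is 1.

Treewidth 1.
One such decomposition:
Bags: B1 = {a, b}  B2 = {b, c}  B3 = {c, e}  B4 = {e, f}  B5 = {d, f}
Tree: B1–B2, B2–B3, B3–B4, B4–B5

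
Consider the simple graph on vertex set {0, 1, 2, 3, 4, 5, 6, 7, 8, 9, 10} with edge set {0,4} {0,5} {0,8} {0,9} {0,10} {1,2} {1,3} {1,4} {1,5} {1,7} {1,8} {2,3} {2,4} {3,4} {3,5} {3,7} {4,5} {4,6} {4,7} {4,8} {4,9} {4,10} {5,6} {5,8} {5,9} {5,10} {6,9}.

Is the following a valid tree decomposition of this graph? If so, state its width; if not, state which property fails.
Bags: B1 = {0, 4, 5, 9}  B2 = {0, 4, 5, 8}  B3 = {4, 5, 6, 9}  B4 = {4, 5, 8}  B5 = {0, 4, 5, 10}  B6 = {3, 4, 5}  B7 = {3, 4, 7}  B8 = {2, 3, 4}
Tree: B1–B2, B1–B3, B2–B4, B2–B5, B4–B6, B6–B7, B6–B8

No — vertex 1 appears in no bag.

A tree decomposition must satisfy three properties: every vertex lies in some bag; for every edge, both endpoints lie together in some bag; and for every vertex, the bags containing it form a connected subtree. Here vertex 1 appears in no bag, so the decomposition is invalid.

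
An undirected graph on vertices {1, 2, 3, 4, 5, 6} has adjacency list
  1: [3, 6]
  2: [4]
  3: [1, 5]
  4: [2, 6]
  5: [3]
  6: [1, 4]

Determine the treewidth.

1

A width-1 tree decomposition is:
Bags: B1 = {2, 4}  B2 = {4, 6}  B3 = {1, 6}  B4 = {1, 3}  B5 = {3, 5}
Tree: B1–B2, B2–B3, B3–B4, B4–B5
The largest bag has 2 vertices, giving width 1; this decomposition certifies tw(G) ≤ 1. G has an edge, so its treewidth is at least 1. The upper and lower bounds meet at 1, so that is the treewidth.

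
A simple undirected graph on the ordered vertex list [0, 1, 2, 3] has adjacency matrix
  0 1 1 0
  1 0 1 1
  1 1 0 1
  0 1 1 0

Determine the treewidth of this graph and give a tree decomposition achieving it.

Treewidth 2.
One such decomposition:
Bags: B1 = {0, 1, 2}  B2 = {1, 2, 3}
Tree: B1–B2

Each bag holds 3 vertices, so the decomposition has width 2, which upper-bounds the treewidth. For the lower bound, the 3 vertices {0, 1, 2} are pairwise adjacent, and any tree decomposition puts a clique entirely inside one bag — forcing width ≥ 2. Therefore the treewidth is 2.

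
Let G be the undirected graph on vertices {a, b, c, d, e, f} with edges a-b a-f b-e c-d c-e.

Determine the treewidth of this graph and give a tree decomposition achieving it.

Every bag has size at most 2, so the width is 2 − 1 = 1 and tw(G) ≤ 1. G has an edge, so its treewidth is at least 1. Hence tw(G) = 1 exactly.

Treewidth 1.
One optimal decomposition is:
Bags: B1 = {a, f}  B2 = {a, b}  B3 = {b, e}  B4 = {c, e}  B5 = {c, d}
Tree: B1–B2, B2–B3, B3–B4, B4–B5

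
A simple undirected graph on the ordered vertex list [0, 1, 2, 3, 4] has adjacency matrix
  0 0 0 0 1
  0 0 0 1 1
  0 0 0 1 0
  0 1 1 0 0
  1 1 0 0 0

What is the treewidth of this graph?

1

A width-1 tree decomposition is:
Bags: B1 = {0, 4}  B2 = {1, 4}  B3 = {1, 3}  B4 = {2, 3}
Tree: B1–B2, B2–B3, B3–B4
Each bag holds 2 vertices, so the decomposition has width 1, which upper-bounds the treewidth. Any graph with an edge has treewidth ≥ 1, and G has the edge 0–4. Combining the bounds, tw(G) = 1.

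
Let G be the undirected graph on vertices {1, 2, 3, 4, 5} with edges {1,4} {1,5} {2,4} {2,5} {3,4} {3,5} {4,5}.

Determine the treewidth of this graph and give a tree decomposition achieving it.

Each bag holds 3 vertices, so the decomposition has width 2, which upper-bounds the treewidth. On the other hand G contains the 3-clique {1, 4, 5}. A clique must lie in a single bag of any decomposition, so no decomposition can have width below 2. Therefore the treewidth is 2.

Treewidth 2.
One optimal decomposition is:
Bags: B1 = {3, 4, 5}  B2 = {1, 4, 5}  B3 = {2, 4, 5}
Tree: B1–B2, B2–B3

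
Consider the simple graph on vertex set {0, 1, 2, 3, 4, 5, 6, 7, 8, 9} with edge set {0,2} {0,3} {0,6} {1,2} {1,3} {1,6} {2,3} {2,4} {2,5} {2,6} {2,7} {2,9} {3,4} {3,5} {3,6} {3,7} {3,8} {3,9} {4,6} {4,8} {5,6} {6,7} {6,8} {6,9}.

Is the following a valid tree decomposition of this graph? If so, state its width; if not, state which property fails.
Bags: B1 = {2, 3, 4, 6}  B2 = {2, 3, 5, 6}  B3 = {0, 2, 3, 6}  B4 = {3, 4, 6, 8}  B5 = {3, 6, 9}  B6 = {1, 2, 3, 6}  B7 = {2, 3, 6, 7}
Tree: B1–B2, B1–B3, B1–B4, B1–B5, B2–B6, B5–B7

No — edge (2,9) lies in no bag.

A tree decomposition must satisfy three properties: every vertex lies in some bag; for every edge, both endpoints lie together in some bag; and for every vertex, the bags containing it form a connected subtree. Here edge (2,9) lies in no bag, so the decomposition is invalid.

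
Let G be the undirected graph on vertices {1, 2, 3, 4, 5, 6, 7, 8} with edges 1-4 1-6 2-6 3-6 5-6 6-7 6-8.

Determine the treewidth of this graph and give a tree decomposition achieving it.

Treewidth 1.
One such decomposition:
Bags: B1 = {3, 6}  B2 = {1, 6}  B3 = {6, 8}  B4 = {5, 6}  B5 = {6, 7}  B6 = {1, 4}  B7 = {2, 6}
Tree: B1–B2, B1–B3, B1–B4, B4–B5, B2–B6, B3–B7

Each bag holds 2 vertices, so the decomposition has width 1, which upper-bounds the treewidth. Any graph with an edge has treewidth ≥ 1, and G has the edge 3–6. Therefore the treewidth is 1.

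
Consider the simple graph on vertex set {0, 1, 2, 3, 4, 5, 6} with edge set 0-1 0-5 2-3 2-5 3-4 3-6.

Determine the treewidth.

1

A width-1 tree decomposition is:
Bags: B1 = {0, 5}  B2 = {0, 1}  B3 = {2, 5}  B4 = {2, 3}  B5 = {3, 6}  B6 = {3, 4}
Tree: B1–B2, B1–B3, B3–B4, B4–B5, B4–B6
The largest bag has 2 vertices, giving width 1; this decomposition certifies tw(G) ≤ 1. Any graph with an edge has treewidth ≥ 1, and G has the edge 0–5. Hence tw(G) = 1 exactly.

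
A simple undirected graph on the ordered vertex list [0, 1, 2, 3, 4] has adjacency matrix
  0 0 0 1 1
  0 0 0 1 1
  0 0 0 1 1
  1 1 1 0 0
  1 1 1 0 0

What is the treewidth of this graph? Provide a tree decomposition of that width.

Treewidth 2.
One such decomposition:
Bags: B1 = {2, 3, 4}  B2 = {1, 3, 4}  B3 = {0, 3, 4}
Tree: B1–B2, B2–B3

Every bag has size at most 3, so the width is 3 − 1 = 2 and tw(G) ≤ 2. For the lower bound, G contains the cycle 4–2–3–1–4, so G is not a forest; only forests have treewidth ≤ 1, hence tw(G) ≥ 2. Therefore the treewidth is 2.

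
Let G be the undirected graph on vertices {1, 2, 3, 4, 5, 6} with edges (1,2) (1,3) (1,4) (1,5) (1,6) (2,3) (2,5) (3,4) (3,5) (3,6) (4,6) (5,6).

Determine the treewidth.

A width-3 tree decomposition is:
Bags: B1 = {1, 3, 5, 6}  B2 = {1, 2, 3, 5}  B3 = {1, 3, 4, 6}
Tree: B1–B2, B1–B3
The largest bag has 4 vertices, giving width 3; this decomposition certifies tw(G) ≤ 3. Conversely, {1, 3, 4, 6} is a clique of size 4, and the vertices of any clique must share a bag in every tree decomposition; so some bag has ≥ 4 vertices and tw(G) ≥ 3. Hence tw(G) = 3 exactly.

3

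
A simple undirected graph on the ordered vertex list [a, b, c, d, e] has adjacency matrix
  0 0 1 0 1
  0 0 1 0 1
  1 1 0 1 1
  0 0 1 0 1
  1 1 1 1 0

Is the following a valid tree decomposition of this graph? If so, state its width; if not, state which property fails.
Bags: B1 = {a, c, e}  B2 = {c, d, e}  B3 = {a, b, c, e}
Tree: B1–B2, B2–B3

No — bags containing vertex a are not connected in the tree.

A tree decomposition must satisfy three properties: every vertex lies in some bag; for every edge, both endpoints lie together in some bag; and for every vertex, the bags containing it form a connected subtree. Here bags containing vertex a are not connected in the tree, so the decomposition is invalid.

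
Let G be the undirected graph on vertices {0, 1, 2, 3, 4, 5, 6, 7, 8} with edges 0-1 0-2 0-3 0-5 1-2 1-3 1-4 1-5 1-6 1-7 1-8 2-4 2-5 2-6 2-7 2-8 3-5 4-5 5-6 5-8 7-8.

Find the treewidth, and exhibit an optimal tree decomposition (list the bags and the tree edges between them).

Treewidth 3.
One optimal decomposition is:
Bags: B1 = {1, 2, 5, 8}  B2 = {1, 2, 7, 8}  B3 = {1, 2, 5, 6}  B4 = {0, 1, 2, 5}  B5 = {0, 1, 3, 5}  B6 = {1, 2, 4, 5}
Tree: B1–B2, B1–B3, B1–B4, B4–B5, B4–B6

Every bag has size at most 4, so the width is 4 − 1 = 3 and tw(G) ≤ 3. On the other hand G contains the 4-clique {0, 1, 2, 5}. A clique must lie in a single bag of any decomposition, so no decomposition can have width below 3. The upper and lower bounds meet at 3, so that is the treewidth.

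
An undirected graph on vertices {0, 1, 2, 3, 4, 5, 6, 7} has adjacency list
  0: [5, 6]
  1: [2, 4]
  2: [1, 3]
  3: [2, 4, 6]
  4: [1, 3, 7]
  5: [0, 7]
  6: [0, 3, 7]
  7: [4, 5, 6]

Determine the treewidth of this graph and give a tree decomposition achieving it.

Each bag holds 3 vertices, so the decomposition has width 2, which upper-bounds the treewidth. Since 0–5–7–6–0 is a cycle in G, G is not acyclic. Forests are exactly the graphs of treewidth ≤ 1, so tw(G) ≥ 2. Combining the bounds, tw(G) = 2.

Treewidth 2.
One optimal decomposition is:
Bags: B1 = {0, 5, 6}  B2 = {5, 6, 7}  B3 = {3, 6, 7}  B4 = {3, 4, 7}  B5 = {2, 3, 4}  B6 = {1, 2, 4}
Tree: B1–B2, B2–B3, B3–B4, B4–B5, B5–B6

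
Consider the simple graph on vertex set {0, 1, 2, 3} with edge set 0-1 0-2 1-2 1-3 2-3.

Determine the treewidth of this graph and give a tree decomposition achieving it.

Each bag holds 3 vertices, so the decomposition has width 2, which upper-bounds the treewidth. Conversely, {0, 1, 2} is a clique of size 3, and the vertices of any clique must share a bag in every tree decomposition; so some bag has ≥ 3 vertices and tw(G) ≥ 2. The upper and lower bounds meet at 2, so that is the treewidth.

Treewidth 2.
One such decomposition:
Bags: B1 = {0, 1, 2}  B2 = {1, 2, 3}
Tree: B1–B2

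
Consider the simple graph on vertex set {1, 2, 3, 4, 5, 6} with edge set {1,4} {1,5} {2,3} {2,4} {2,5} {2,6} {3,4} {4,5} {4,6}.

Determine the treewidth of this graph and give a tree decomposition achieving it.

Each bag holds 3 vertices, so the decomposition has width 2, which upper-bounds the treewidth. For the lower bound, the 3 vertices {1, 4, 5} are pairwise adjacent, and any tree decomposition puts a clique entirely inside one bag — forcing width ≥ 2. Hence tw(G) = 2 exactly.

Treewidth 2.
One optimal decomposition is:
Bags: B1 = {2, 4, 5}  B2 = {2, 3, 4}  B3 = {2, 4, 6}  B4 = {1, 4, 5}
Tree: B1–B2, B2–B3, B1–B4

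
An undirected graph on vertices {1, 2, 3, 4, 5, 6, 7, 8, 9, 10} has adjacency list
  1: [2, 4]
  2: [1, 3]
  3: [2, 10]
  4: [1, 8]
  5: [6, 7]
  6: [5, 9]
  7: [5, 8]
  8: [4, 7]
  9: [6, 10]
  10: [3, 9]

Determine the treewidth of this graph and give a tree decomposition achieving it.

Treewidth 2.
Bags: B1 = {3, 9, 10}  B2 = {3, 6, 9}  B3 = {3, 5, 6}  B4 = {3, 5, 7}  B5 = {3, 7, 8}  B6 = {3, 4, 8}  B7 = {1, 3, 4}  B8 = {1, 2, 3}
Tree: B1–B2, B2–B3, B3–B4, B4–B5, B5–B6, B6–B7, B7–B8

Every bag has size at most 3, so the width is 3 − 1 = 2 and tw(G) ≤ 2. Since 3–10–9–6–5–7–8–4–1–2–3 is a cycle in G, G is not acyclic. Forests are exactly the graphs of treewidth ≤ 1, so tw(G) ≥ 2. Hence tw(G) = 2 exactly.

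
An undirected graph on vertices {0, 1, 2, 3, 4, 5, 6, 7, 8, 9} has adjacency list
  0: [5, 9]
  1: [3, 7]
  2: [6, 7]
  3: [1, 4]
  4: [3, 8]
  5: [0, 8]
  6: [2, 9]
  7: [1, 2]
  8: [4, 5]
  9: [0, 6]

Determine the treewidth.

A width-2 tree decomposition is:
Bags: B1 = {1, 2, 7}  B2 = {1, 2, 6}  B3 = {1, 6, 9}  B4 = {0, 1, 9}  B5 = {0, 1, 5}  B6 = {1, 5, 8}  B7 = {1, 4, 8}  B8 = {1, 3, 4}
Tree: B1–B2, B2–B3, B3–B4, B4–B5, B5–B6, B6–B7, B7–B8
Each bag holds 3 vertices, so the decomposition has width 2, which upper-bounds the treewidth. Since 1–7–2–6–9–0–5–8–4–3–1 is a cycle in G, G is not acyclic. Forests are exactly the graphs of treewidth ≤ 1, so tw(G) ≥ 2. The upper and lower bounds meet at 2, so that is the treewidth.

2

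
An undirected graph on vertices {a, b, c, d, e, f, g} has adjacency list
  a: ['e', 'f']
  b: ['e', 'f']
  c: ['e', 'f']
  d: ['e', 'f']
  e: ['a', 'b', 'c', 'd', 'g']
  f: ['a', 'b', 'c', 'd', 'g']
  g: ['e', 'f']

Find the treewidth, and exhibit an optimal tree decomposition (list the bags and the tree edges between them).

The largest bag has 3 vertices, giving width 2; this decomposition certifies tw(G) ≤ 2. Since e–a–f–d–e is a cycle in G, G is not acyclic. Forests are exactly the graphs of treewidth ≤ 1, so tw(G) ≥ 2. Therefore the treewidth is 2.

Treewidth 2.
Bags: B1 = {a, e, f}  B2 = {d, e, f}  B3 = {b, e, f}  B4 = {e, f, g}  B5 = {c, e, f}
Tree: B1–B2, B2–B3, B3–B4, B4–B5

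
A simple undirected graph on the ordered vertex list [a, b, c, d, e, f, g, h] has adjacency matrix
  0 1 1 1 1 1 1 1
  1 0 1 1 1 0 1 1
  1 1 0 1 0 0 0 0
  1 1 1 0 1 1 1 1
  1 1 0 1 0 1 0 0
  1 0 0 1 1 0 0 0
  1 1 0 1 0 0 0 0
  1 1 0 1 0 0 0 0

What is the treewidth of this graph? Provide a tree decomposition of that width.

The largest bag has 4 vertices, giving width 3; this decomposition certifies tw(G) ≤ 3. Conversely, {a, d, e, f} is a clique of size 4, and the vertices of any clique must share a bag in every tree decomposition; so some bag has ≥ 4 vertices and tw(G) ≥ 3. The upper and lower bounds meet at 3, so that is the treewidth.

Treewidth 3.
One such decomposition:
Bags: B1 = {a, b, d, e}  B2 = {a, b, d, h}  B3 = {a, b, d, g}  B4 = {a, b, c, d}  B5 = {a, d, e, f}
Tree: B1–B2, B1–B3, B2–B4, B1–B5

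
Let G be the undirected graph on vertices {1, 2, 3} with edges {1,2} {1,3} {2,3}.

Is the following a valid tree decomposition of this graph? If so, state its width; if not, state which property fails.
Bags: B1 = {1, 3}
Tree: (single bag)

A tree decomposition must satisfy three properties: every vertex lies in some bag; for every edge, both endpoints lie together in some bag; and for every vertex, the bags containing it form a connected subtree. Here vertex 2 appears in no bag, so the decomposition is invalid.

No — vertex 2 appears in no bag.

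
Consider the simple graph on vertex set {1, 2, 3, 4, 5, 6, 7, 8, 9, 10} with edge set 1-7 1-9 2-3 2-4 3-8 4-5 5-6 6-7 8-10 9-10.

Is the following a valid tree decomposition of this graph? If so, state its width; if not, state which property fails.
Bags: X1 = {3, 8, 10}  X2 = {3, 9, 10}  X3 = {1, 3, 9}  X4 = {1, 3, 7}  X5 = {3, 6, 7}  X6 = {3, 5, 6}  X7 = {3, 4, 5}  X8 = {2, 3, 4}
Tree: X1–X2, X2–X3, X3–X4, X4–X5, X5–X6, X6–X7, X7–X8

Every vertex of G appears in some bag (union = {1, 2, 3, 4, 5, 6, 7, 8, 9, 10}); every edge is covered by a bag; and for each vertex v the set of bags containing v is connected in the bag tree. The decomposition is therefore valid. The largest bag has 3 vertices, so the width is 2.

Yes; width 2.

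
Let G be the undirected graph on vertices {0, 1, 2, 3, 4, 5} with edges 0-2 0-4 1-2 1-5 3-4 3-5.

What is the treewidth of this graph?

2

A width-2 tree decomposition is:
Bags: B1 = {0, 2, 4}  B2 = {1, 2, 4}  B3 = {1, 4, 5}  B4 = {3, 4, 5}
Tree: B1–B2, B2–B3, B3–B4
Each bag holds 3 vertices, so the decomposition has width 2, which upper-bounds the treewidth. The edges 4–0–2–1–5–3–4 form a cycle, so G is not a tree and its treewidth is at least 2. Combining the bounds, tw(G) = 2.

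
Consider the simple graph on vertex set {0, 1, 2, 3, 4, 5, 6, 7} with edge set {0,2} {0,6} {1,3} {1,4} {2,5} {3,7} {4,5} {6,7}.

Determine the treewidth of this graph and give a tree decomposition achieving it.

Each bag holds 3 vertices, so the decomposition has width 2, which upper-bounds the treewidth. The edges 0–2–5–4–1–3–7–6–0 form a cycle, so G is not a tree and its treewidth is at least 2. Combining the bounds, tw(G) = 2.

Treewidth 2.
One such decomposition:
Bags: B1 = {0, 2, 5}  B2 = {0, 4, 5}  B3 = {0, 1, 4}  B4 = {0, 1, 3}  B5 = {0, 3, 7}  B6 = {0, 6, 7}
Tree: B1–B2, B2–B3, B3–B4, B4–B5, B5–B6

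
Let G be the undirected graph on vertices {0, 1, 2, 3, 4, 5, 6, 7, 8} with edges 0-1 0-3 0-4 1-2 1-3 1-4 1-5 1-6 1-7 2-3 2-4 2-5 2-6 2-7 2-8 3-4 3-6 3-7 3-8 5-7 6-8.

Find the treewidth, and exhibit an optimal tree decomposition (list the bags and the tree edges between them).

Each bag holds 4 vertices, so the decomposition has width 3, which upper-bounds the treewidth. On the other hand G contains the 4-clique {2, 3, 6, 8}. A clique must lie in a single bag of any decomposition, so no decomposition can have width below 3. Hence tw(G) = 3 exactly.

Treewidth 3.
Bags: B1 = {1, 2, 3, 7}  B2 = {1, 2, 3, 4}  B3 = {0, 1, 3, 4}  B4 = {1, 2, 5, 7}  B5 = {1, 2, 3, 6}  B6 = {2, 3, 6, 8}
Tree: B1–B2, B2–B3, B1–B4, B2–B5, B5–B6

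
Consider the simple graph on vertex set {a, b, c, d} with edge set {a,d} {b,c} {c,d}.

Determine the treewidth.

1

A width-1 tree decomposition is:
Bags: B1 = {b, c}  B2 = {c, d}  B3 = {a, d}
Tree: B1–B2, B2–B3
The largest bag has 2 vertices, giving width 1; this decomposition certifies tw(G) ≤ 1. Since G has at least one edge (e.g. b–c), it is not an edgeless graph, so tw(G) ≥ 1. Hence tw(G) = 1 exactly.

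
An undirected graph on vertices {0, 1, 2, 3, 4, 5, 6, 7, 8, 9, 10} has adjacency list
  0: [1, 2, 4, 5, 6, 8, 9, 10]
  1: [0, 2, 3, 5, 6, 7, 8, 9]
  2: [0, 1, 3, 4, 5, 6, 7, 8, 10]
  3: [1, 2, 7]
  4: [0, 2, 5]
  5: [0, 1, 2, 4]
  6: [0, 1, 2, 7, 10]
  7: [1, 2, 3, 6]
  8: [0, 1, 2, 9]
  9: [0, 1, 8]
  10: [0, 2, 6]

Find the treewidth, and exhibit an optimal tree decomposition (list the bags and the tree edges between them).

Each bag holds 4 vertices, so the decomposition has width 3, which upper-bounds the treewidth. On the other hand G contains the 4-clique {0, 1, 8, 9}. A clique must lie in a single bag of any decomposition, so no decomposition can have width below 3. The upper and lower bounds meet at 3, so that is the treewidth.

Treewidth 3.
One such decomposition:
Bags: B1 = {0, 2, 4, 5}  B2 = {0, 1, 2, 5}  B3 = {0, 1, 2, 8}  B4 = {0, 1, 2, 6}  B5 = {0, 2, 6, 10}  B6 = {1, 2, 6, 7}  B7 = {1, 2, 3, 7}  B8 = {0, 1, 8, 9}
Tree: B1–B2, B2–B3, B3–B4, B4–B5, B4–B6, B6–B7, B3–B8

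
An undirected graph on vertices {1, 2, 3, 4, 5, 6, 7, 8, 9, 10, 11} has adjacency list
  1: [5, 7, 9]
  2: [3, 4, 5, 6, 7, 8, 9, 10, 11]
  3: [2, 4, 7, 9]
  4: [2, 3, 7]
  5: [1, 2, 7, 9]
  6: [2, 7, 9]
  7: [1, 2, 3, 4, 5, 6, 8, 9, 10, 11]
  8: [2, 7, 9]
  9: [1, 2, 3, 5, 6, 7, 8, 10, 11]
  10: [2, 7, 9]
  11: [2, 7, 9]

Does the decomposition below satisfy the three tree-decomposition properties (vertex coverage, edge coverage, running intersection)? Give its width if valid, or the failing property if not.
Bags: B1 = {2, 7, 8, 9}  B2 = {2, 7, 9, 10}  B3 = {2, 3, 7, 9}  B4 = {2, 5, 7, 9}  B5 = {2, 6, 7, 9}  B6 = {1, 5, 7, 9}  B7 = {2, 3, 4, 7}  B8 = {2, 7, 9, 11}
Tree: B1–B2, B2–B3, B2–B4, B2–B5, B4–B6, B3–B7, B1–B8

Vertex coverage: the bags together contain {1, 2, 3, 4, 5, 6, 7, 8, 9, 10, 11}, the full vertex set. Edge coverage: each edge of G has both endpoints in at least one bag. Running intersection: for every vertex, the bags containing it form a connected subtree. All three properties hold, so this is a valid tree decomposition of width max|bag| − 1 = 3, and hence tw(G) ≤ 3.

Yes; width 3.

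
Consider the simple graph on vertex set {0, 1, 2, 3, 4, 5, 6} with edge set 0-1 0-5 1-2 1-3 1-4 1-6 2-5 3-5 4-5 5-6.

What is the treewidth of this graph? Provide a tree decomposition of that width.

Treewidth 2.
Bags: B1 = {1, 5, 6}  B2 = {0, 1, 5}  B3 = {1, 2, 5}  B4 = {1, 4, 5}  B5 = {1, 3, 5}
Tree: B1–B2, B2–B3, B3–B4, B4–B5

The largest bag has 3 vertices, giving width 2; this decomposition certifies tw(G) ≤ 2. Since 1–6–5–0–1 is a cycle in G, G is not acyclic. Forests are exactly the graphs of treewidth ≤ 1, so tw(G) ≥ 2. Therefore the treewidth is 2.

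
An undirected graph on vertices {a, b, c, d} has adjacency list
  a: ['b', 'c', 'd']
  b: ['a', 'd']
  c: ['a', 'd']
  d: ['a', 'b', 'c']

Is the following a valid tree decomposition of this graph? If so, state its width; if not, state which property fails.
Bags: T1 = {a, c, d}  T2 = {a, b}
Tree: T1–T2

A tree decomposition must satisfy three properties: every vertex lies in some bag; for every edge, both endpoints lie together in some bag; and for every vertex, the bags containing it form a connected subtree. Here edge (d,b) lies in no bag, so the decomposition is invalid.

No — edge (d,b) lies in no bag.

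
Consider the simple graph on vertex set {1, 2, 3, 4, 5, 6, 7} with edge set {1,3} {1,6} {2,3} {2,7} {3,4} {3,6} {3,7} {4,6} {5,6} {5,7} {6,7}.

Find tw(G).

A width-2 tree decomposition is:
Bags: B1 = {1, 3, 6}  B2 = {3, 6, 7}  B3 = {2, 3, 7}  B4 = {3, 4, 6}  B5 = {5, 6, 7}
Tree: B1–B2, B2–B3, B1–B4, B2–B5
Each bag holds 3 vertices, so the decomposition has width 2, which upper-bounds the treewidth. On the other hand G contains the 3-clique {2, 3, 7}. A clique must lie in a single bag of any decomposition, so no decomposition can have width below 2. Hence tw(G) = 2 exactly.

2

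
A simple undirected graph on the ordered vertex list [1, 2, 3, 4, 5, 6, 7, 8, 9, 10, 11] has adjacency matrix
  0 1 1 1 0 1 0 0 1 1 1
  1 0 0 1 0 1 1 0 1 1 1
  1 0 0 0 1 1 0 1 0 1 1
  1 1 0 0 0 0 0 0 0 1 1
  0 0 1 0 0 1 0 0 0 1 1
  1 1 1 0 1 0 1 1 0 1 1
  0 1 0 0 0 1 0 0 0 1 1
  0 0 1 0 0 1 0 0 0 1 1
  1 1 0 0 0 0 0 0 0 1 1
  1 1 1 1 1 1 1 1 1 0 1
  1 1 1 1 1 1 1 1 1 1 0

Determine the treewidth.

A width-4 tree decomposition is:
Bags: B1 = {1, 2, 6, 10, 11}  B2 = {1, 2, 4, 10, 11}  B3 = {1, 3, 6, 10, 11}  B4 = {2, 6, 7, 10, 11}  B5 = {3, 5, 6, 10, 11}  B6 = {3, 6, 8, 10, 11}  B7 = {1, 2, 9, 10, 11}
Tree: B1–B2, B1–B3, B1–B4, B3–B5, B5–B6, B2–B7
Every bag has size at most 5, so the width is 5 − 1 = 4 and tw(G) ≤ 4. For the lower bound, the 5 vertices {1, 2, 9, 10, 11} are pairwise adjacent, and any tree decomposition puts a clique entirely inside one bag — forcing width ≥ 4. The upper and lower bounds meet at 4, so that is the treewidth.

4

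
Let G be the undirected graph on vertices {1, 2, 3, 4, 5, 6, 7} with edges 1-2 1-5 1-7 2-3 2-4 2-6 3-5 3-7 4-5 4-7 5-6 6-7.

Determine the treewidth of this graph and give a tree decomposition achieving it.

Treewidth 3.
Bags: B1 = {2, 4, 5, 7}  B2 = {2, 5, 6, 7}  B3 = {2, 3, 5, 7}  B4 = {1, 2, 5, 7}
Tree: B1–B2, B2–B3, B3–B4

Each bag holds 4 vertices, so the decomposition has width 3, which upper-bounds the treewidth. For the lower bound: the 4 vertex sets {4,7}, {5,6}, {2}, {3} are disjoint, each induces a connected subgraph, and every pair is joined by at least one edge of G. Contracting each set to a single vertex therefore yields K_{4} as a minor, and since treewidth is minor-monotone, tw(G) ≥ tw(K_{4}) = 3. Therefore the treewidth is 3.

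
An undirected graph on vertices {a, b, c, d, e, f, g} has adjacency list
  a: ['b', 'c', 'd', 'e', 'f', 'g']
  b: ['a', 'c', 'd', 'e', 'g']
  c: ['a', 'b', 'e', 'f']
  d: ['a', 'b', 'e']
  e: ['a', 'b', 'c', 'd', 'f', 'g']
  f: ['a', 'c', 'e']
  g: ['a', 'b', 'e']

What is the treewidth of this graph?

3

A width-3 tree decomposition is:
Bags: B1 = {a, b, c, e}  B2 = {a, b, e, g}  B3 = {a, b, d, e}  B4 = {a, c, e, f}
Tree: B1–B2, B2–B3, B1–B4
The largest bag has 4 vertices, giving width 3; this decomposition certifies tw(G) ≤ 3. On the other hand G contains the 4-clique {a, c, e, f}. A clique must lie in a single bag of any decomposition, so no decomposition can have width below 3. Hence tw(G) = 3 exactly.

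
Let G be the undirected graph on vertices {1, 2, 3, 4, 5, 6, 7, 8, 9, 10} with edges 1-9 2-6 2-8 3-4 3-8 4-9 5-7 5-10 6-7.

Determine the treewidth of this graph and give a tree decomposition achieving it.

Treewidth 1.
One such decomposition:
Bags: B1 = {1, 9}  B2 = {4, 9}  B3 = {3, 4}  B4 = {3, 8}  B5 = {2, 8}  B6 = {2, 6}  B7 = {6, 7}  B8 = {5, 7}  B9 = {5, 10}
Tree: B1–B2, B2–B3, B3–B4, B4–B5, B5–B6, B6–B7, B7–B8, B8–B9

Each bag holds 2 vertices, so the decomposition has width 1, which upper-bounds the treewidth. G has an edge, so its treewidth is at least 1. Therefore the treewidth is 1.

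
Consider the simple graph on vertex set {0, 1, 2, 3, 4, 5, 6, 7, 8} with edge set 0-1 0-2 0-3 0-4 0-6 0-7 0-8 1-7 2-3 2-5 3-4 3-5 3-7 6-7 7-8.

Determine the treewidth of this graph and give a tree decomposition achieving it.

Every bag has size at most 3, so the width is 3 − 1 = 2 and tw(G) ≤ 2. For the lower bound, the 3 vertices {0, 2, 3} are pairwise adjacent, and any tree decomposition puts a clique entirely inside one bag — forcing width ≥ 2. Combining the bounds, tw(G) = 2.

Treewidth 2.
Bags: B1 = {0, 3, 7}  B2 = {0, 3, 4}  B3 = {0, 2, 3}  B4 = {2, 3, 5}  B5 = {0, 6, 7}  B6 = {0, 7, 8}  B7 = {0, 1, 7}
Tree: B1–B2, B1–B3, B3–B4, B1–B5, B5–B6, B5–B7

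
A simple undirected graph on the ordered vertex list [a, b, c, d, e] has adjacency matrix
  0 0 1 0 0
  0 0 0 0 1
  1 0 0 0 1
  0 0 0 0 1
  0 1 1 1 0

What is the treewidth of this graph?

A width-1 tree decomposition is:
Bags: B1 = {b, e}  B2 = {c, e}  B3 = {d, e}  B4 = {a, c}
Tree: B1–B2, B1–B3, B2–B4
Every bag has size at most 2, so the width is 2 − 1 = 1 and tw(G) ≤ 1. Any graph with an edge has treewidth ≥ 1, and G has the edge b–e. Hence tw(G) = 1 exactly.

1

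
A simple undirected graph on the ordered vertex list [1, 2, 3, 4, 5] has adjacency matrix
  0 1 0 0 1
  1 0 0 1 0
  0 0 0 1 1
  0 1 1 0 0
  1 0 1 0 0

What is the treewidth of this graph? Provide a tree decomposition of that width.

Treewidth 2.
Bags: B1 = {3, 4, 5}  B2 = {2, 4, 5}  B3 = {1, 2, 5}
Tree: B1–B2, B2–B3

Every bag has size at most 3, so the width is 3 − 1 = 2 and tw(G) ≤ 2. Since 5–3–4–2–1–5 is a cycle in G, G is not acyclic. Forests are exactly the graphs of treewidth ≤ 1, so tw(G) ≥ 2. Combining the bounds, tw(G) = 2.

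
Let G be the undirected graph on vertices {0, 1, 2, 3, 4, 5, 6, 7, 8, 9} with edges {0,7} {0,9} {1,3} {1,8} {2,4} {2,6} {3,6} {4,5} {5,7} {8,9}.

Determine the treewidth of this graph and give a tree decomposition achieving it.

Each bag holds 3 vertices, so the decomposition has width 2, which upper-bounds the treewidth. Since 6–2–4–5–7–0–9–8–1–3–6 is a cycle in G, G is not acyclic. Forests are exactly the graphs of treewidth ≤ 1, so tw(G) ≥ 2. Combining the bounds, tw(G) = 2.

Treewidth 2.
One such decomposition:
Bags: B1 = {2, 4, 6}  B2 = {4, 5, 6}  B3 = {5, 6, 7}  B4 = {0, 6, 7}  B5 = {0, 6, 9}  B6 = {6, 8, 9}  B7 = {1, 6, 8}  B8 = {1, 3, 6}
Tree: B1–B2, B2–B3, B3–B4, B4–B5, B5–B6, B6–B7, B7–B8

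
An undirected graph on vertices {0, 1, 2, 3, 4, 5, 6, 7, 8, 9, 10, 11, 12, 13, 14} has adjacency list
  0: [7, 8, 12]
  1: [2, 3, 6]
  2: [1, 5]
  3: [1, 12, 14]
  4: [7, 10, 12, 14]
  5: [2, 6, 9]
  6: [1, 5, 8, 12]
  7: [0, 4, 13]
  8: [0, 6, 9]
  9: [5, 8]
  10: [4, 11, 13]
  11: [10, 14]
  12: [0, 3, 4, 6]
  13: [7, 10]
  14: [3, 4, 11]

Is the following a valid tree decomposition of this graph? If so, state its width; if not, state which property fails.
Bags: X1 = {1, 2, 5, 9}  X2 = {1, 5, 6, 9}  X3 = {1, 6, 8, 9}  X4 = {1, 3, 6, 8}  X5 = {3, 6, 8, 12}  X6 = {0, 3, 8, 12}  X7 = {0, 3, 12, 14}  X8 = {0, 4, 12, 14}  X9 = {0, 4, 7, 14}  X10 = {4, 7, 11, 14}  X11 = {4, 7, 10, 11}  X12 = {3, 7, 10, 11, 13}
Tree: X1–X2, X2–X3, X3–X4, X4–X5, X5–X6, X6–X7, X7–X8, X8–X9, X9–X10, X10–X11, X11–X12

No — bags containing vertex 3 are not connected in the tree.

A tree decomposition must satisfy three properties: every vertex lies in some bag; for every edge, both endpoints lie together in some bag; and for every vertex, the bags containing it form a connected subtree. Here bags containing vertex 3 are not connected in the tree, so the decomposition is invalid.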